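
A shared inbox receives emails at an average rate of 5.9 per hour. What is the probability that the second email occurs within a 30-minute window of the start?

0.7933

Over the interval, μ = 5.9 × 0.5 = 2.95 (a 30-minute window = 0.5 hours).
The second arrival falls in the interval iff at least 2 events occur there: P(S_2 ≤ t) = P(N ≥ 2) = 1 − P(N ≤ 1) ≈ 0.7933.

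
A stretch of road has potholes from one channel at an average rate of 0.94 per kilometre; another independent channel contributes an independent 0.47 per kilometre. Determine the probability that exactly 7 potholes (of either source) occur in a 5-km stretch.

0.1490

Independent Poisson processes superpose: combined rate λ = 0.94 + 0.47 = 1.41 per kilometre.
Over the interval, μ = 1.41 × 5 = 7.05 (a 5-km stretch = 5 kilometres).
P(N = 7) = e^(−7.05) · 7.05^7/7! ≈ 0.1490.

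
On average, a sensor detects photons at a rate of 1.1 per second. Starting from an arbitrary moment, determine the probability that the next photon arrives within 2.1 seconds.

0.9007

Inter-arrival times are exponential with rate λ = 1.1 per second.
P(T ≤ 2.1) = 1 − e^(−λt) = 1 − e^(−1.1 × 2.1) = 1 − e^(−2.31) ≈ 0.9007.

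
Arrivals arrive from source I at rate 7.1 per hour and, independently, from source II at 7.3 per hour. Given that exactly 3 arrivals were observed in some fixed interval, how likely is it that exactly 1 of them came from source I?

0.3801

Given the total, each event is independently from source I with probability p = λ_I/(λ_I+λ_II) = 7.1/14.4 ≈ 0.4931.
So K ~ Binomial(3, 7.1/14.4): P(K = 1) = C(3,1) · (7.1/14.4)^1 · (7.3/14.4)^2 ≈ 0.3801.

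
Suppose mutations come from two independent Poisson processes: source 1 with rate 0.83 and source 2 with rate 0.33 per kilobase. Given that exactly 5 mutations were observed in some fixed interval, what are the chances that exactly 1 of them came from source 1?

0.0234

Given the total, each event is independently from source 1 with probability p = λ_1/(λ_1+λ_2) = 0.83/1.16 ≈ 0.7155.
So K ~ Binomial(5, 0.83/1.16): P(K = 1) = C(5,1) · (0.83/1.16)^1 · (0.33/1.16)^4 ≈ 0.0234.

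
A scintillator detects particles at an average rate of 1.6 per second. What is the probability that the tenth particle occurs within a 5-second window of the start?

0.2834

Over the interval, μ = 1.6 × 5 = 8 (a 5-second window = 5 seconds).
The tenth arrival falls in the interval iff at least 10 events occur there: P(S_10 ≤ t) = P(N ≥ 10) = 1 − P(N ≤ 9) ≈ 0.2834.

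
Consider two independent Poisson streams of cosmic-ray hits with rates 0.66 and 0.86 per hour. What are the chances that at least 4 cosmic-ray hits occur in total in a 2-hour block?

0.3617

Independent Poisson processes superpose: combined rate λ = 0.66 + 0.86 = 1.52 per hour.
Over the interval, μ = 1.52 × 2 = 3.04 (a 2-hour block = 2 hours).
P(N ≥ 4) = 1 − P(N ≤ 3) ≈ 0.3617.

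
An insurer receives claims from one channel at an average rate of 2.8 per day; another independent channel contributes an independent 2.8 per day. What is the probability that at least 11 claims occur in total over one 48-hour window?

Independent Poisson processes superpose: combined rate λ = 2.8 + 2.8 = 5.6 per day.
Over the interval, μ = 5.6 × 2 = 11.2 (a 48-hour window = 2 days).
P(N ≥ 11) = 1 − P(N ≤ 10) ≈ 0.5638.

0.5638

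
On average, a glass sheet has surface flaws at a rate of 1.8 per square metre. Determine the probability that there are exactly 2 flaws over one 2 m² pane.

Over the interval, μ = 1.8 × 2 = 3.6 (a 2 m² pane = 2 square metres).
P(N = 2) = e^(−μ) μ^2/2! = e^(−3.6) · 3.6^2/2 ≈ 0.1771.

0.1771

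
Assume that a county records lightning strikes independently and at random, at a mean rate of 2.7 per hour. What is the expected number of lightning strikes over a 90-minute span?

4.05

E[N] = λt = 2.7 × 1.5 = 4.05 (a 90-minute span = 1.5 hours).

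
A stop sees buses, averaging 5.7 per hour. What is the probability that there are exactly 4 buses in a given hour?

0.1472

With mean μ = 5.7 per hour,
P(N = 4) = e^(−μ) μ^4/4! = e^(−5.7) · 5.7^4/24 ≈ 0.1472.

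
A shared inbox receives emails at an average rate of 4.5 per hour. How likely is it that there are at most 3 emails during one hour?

With mean μ = 4.5 per hour,
P(N ≤ 3) = Σ_{j=0}^{3} e^(−μ) μ^j/j! ≈ 0.3423.

0.3423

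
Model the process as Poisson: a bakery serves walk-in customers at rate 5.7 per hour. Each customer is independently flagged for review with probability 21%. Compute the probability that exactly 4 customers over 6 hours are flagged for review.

Thinning: the customers that are flagged for review themselves form a Poisson process with rate 0.21 × 5.7 = 1.197 per hour.
Over the interval, μ = 1.197 × 6 = 7.182 (6 hours).
P(N = 4) = e^(−7.182) · 7.182^4/4! ≈ 0.0843.

0.0843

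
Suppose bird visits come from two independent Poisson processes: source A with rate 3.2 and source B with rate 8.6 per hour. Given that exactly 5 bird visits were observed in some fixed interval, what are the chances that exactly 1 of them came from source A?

Given the total, each event is independently from source A with probability p = λ_A/(λ_A+λ_B) = 3.2/11.8 ≈ 0.2712.
So K ~ Binomial(5, 3.2/11.8): P(K = 1) = C(5,1) · (3.2/11.8)^1 · (8.6/11.8)^4 ≈ 0.3826.

0.3826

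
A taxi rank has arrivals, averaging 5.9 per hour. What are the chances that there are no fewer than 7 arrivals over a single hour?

0.3776

With mean μ = 5.9 per hour,
P(N ≥ 7) = 1 − P(N ≤ 6) = 1 − Σ_{j=0}^{6} e^(−μ) μ^j/j! ≈ 0.3776.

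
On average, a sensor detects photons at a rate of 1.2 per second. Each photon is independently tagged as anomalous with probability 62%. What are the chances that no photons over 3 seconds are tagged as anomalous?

Thinning: the photons that are tagged as anomalous themselves form a Poisson process with rate 0.62 × 1.2 = 0.744 per second.
Over the interval, μ = 0.744 × 3 = 2.232 (3 seconds).
P(N = 0) = e^(−2.232) · 2.232^0/0! ≈ 0.1073.

0.1073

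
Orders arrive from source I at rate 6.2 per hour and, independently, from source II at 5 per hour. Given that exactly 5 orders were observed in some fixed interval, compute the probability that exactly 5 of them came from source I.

Given the total, each event is independently from source I with probability p = λ_I/(λ_I+λ_II) = 6.2/11.2 ≈ 0.5536.
So K ~ Binomial(5, 6.2/11.2): P(K = 5) = C(5,5) · (6.2/11.2)^5 · (5/11.2)^0 ≈ 0.0520.

0.0520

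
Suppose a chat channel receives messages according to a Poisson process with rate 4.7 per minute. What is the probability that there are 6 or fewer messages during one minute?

0.8046

With mean μ = 4.7 per minute,
P(N ≤ 6) = Σ_{j=0}^{6} e^(−μ) μ^j/j! ≈ 0.8046.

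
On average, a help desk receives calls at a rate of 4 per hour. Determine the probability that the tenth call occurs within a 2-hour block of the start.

Over the interval, μ = 4 × 2 = 8 (a 2-hour block = 2 hours).
The tenth arrival falls in the interval iff at least 10 events occur there: P(S_10 ≤ t) = P(N ≥ 10) = 1 − P(N ≤ 9) ≈ 0.2834.

0.2834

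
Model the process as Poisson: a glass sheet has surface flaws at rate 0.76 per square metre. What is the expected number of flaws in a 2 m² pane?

E[N] = λt = 0.76 × 2 = 1.52 (a 2 m² pane = 2 square metres).

1.52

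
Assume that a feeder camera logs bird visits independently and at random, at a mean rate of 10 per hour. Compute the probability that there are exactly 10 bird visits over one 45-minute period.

0.0858

Over the interval, μ = 10 × 0.75 = 7.5 (a 45-minute period = 0.75 hours).
P(N = 10) = e^(−μ) μ^10/10! = e^(−7.5) · 7.5^10/3628800 ≈ 0.0858.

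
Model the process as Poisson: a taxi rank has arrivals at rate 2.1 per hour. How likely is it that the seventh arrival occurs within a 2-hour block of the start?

0.1325

Over the interval, μ = 2.1 × 2 = 4.2 (a 2-hour block = 2 hours).
The seventh arrival falls in the interval iff at least 7 events occur there: P(S_7 ≤ t) = P(N ≥ 7) = 1 − P(N ≤ 6) ≈ 0.1325.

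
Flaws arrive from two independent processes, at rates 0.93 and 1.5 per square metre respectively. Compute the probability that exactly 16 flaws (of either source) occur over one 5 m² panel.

0.0570

Independent Poisson processes superpose: combined rate λ = 0.93 + 1.5 = 2.43 per square metre.
Over the interval, μ = 2.43 × 5 = 12.15 (a 5 m² panel = 5 square metres).
P(N = 16) = e^(−12.15) · 12.15^16/16! ≈ 0.0570.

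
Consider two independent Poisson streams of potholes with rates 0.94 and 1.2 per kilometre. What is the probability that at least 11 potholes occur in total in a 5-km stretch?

0.5039

Independent Poisson processes superpose: combined rate λ = 0.94 + 1.2 = 2.14 per kilometre.
Over the interval, μ = 2.14 × 5 = 10.7 (a 5-km stretch = 5 kilometres).
P(N ≥ 11) = 1 − P(N ≤ 10) ≈ 0.5039.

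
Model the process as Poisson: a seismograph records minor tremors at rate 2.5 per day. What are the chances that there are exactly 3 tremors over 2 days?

0.1404

Over the interval, μ = 2.5 × 2 = 5 (2 days).
P(N = 3) = e^(−μ) μ^3/3! = e^(−5) · 5^3/6 ≈ 0.1404.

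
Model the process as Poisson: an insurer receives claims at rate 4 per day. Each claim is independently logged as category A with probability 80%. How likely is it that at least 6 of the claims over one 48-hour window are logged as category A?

0.6163

Thinning: the claims that are logged as category A themselves form a Poisson process with rate 0.8 × 4 = 3.2 per day.
Over the interval, μ = 3.2 × 2 = 6.4 (a 48-hour window = 2 days).
P(N ≥ 6) = 1 − P(N ≤ 5) ≈ 0.6163.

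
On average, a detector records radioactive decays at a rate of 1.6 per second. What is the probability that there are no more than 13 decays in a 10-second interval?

Over the interval, μ = 1.6 × 10 = 16 (a 10-second interval = 10 seconds).
P(N ≤ 13) = Σ_{j=0}^{13} e^(−μ) μ^j/j! ≈ 0.2745.

0.2745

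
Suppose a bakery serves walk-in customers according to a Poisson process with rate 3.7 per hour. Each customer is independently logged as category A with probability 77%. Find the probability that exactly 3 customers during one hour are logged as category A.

Thinning: the customers that are logged as category A themselves form a Poisson process with rate 0.77 × 3.7 = 2.849 per hour.
So μ = 2.849.
P(N = 3) = e^(−2.849) · 2.849^3/3! ≈ 0.2232.

0.2232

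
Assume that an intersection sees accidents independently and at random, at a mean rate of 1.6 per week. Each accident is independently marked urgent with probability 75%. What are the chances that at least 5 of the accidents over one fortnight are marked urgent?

0.0959

Thinning: the accidents that are marked urgent themselves form a Poisson process with rate 0.75 × 1.6 = 1.2 per week.
Over the interval, μ = 1.2 × 2 = 2.4 (a fortnight = 2 weeks).
P(N ≥ 5) = 1 − P(N ≤ 4) ≈ 0.0959.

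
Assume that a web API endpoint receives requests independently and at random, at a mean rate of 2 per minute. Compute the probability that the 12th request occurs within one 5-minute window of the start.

Over the interval, μ = 2 × 5 = 10 (a 5-minute window = 5 minutes).
The 12th arrival falls in the interval iff at least 12 events occur there: P(S_12 ≤ t) = P(N ≥ 12) = 1 − P(N ≤ 11) ≈ 0.3032.

0.3032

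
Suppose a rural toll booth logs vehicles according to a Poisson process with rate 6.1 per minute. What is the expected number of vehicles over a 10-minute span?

61

E[N] = λt = 6.1 × 10 = 61 (a 10-minute span = 10 minutes).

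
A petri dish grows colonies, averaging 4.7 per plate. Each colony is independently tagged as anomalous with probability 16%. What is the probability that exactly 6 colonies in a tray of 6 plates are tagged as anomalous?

0.1286

Thinning: the colonies that are tagged as anomalous themselves form a Poisson process with rate 0.16 × 4.7 = 0.752 per plate.
Over the interval, μ = 0.752 × 6 = 4.512 (a tray of 6 plates = 6 plates).
P(N = 6) = e^(−4.512) · 4.512^6/6! ≈ 0.1286.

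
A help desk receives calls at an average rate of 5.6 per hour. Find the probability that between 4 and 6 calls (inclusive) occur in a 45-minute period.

Over the interval, μ = 5.6 × 0.75 = 4.2 (a 45-minute period = 0.75 hours).
P(4 ≤ N ≤ 6) = Σ_{j=4}^{6} e^(−4.2) · 4.2^j/j! ≈ 0.4721.

0.4721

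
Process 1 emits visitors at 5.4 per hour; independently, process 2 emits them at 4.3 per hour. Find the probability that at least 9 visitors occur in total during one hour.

0.6324

Independent Poisson processes superpose: combined rate λ = 5.4 + 4.3 = 9.7 per hour.
So μ = 9.7.
P(N ≥ 9) = 1 − P(N ≤ 8) ≈ 0.6324.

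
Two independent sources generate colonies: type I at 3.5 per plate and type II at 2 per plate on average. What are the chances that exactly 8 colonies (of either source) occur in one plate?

0.0849

Independent Poisson processes superpose: combined rate λ = 3.5 + 2 = 5.5 per plate.
So μ = 5.5.
P(N = 8) = e^(−5.5) · 5.5^8/8! ≈ 0.0849.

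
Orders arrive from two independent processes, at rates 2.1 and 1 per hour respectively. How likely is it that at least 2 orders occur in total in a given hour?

Independent Poisson processes superpose: combined rate λ = 2.1 + 1 = 3.1 per hour.
So μ = 3.1.
P(N ≥ 2) = 1 − P(N ≤ 1) ≈ 0.8153.

0.8153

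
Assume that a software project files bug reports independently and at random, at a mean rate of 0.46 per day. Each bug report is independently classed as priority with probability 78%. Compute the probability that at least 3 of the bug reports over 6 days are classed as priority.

0.3646

Thinning: the bug reports that are classed as priority themselves form a Poisson process with rate 0.78 × 0.46 = 0.3588 per day.
Over the interval, μ = 0.3588 × 6 = 2.1528 (6 days).
P(N ≥ 3) = 1 − P(N ≤ 2) ≈ 0.3646.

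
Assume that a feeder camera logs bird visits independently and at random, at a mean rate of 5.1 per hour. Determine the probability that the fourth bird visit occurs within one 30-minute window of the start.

0.2532

Over the interval, μ = 5.1 × 0.5 = 2.55 (a 30-minute window = 0.5 hours).
The fourth arrival falls in the interval iff at least 4 events occur there: P(S_4 ≤ t) = P(N ≥ 4) = 1 − P(N ≤ 3) ≈ 0.2532.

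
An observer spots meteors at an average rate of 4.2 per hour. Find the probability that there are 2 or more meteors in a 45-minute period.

Over the interval, μ = 4.2 × 0.75 = 3.15 (a 45-minute period = 0.75 hours).
P(N ≥ 2) = 1 − P(N ≤ 1) = 1 − Σ_{j=0}^{1} e^(−μ) μ^j/j! ≈ 0.8222.

0.8222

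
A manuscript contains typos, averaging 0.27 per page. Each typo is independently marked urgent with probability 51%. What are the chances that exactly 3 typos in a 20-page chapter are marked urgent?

0.2217

Thinning: the typos that are marked urgent themselves form a Poisson process with rate 0.51 × 0.27 = 0.1377 per page.
Over the interval, μ = 0.1377 × 20 = 2.754 (a 20-page chapter = 20 pages).
P(N = 3) = e^(−2.754) · 2.754^3/3! ≈ 0.2217.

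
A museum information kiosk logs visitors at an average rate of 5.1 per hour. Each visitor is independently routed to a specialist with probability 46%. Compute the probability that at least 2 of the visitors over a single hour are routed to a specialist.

0.6796

Thinning: the visitors that are routed to a specialist themselves form a Poisson process with rate 0.46 × 5.1 = 2.346 per hour.
So μ = 2.346.
P(N ≥ 2) = 1 − P(N ≤ 1) ≈ 0.6796.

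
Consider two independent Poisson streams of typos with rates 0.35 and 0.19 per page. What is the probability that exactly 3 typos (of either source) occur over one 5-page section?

0.2205

Independent Poisson processes superpose: combined rate λ = 0.35 + 0.19 = 0.54 per page.
Over the interval, μ = 0.54 × 5 = 2.7 (a 5-page section = 5 pages).
P(N = 3) = e^(−2.7) · 2.7^3/3! ≈ 0.2205.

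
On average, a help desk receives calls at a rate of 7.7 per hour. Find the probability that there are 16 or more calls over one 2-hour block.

Over the interval, μ = 7.7 × 2 = 15.4 (a 2-hour block = 2 hours).
P(N ≥ 16) = 1 − P(N ≤ 15) = 1 − Σ_{j=0}^{15} e^(−μ) μ^j/j! ≈ 0.4728.

0.4728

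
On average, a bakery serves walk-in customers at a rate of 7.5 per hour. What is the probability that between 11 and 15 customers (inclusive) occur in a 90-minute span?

Over the interval, μ = 7.5 × 1.5 = 11.25 (a 90-minute span = 1.5 hours).
P(11 ≤ N ≤ 15) = Σ_{j=11}^{15} e^(−11.25) · 11.25^j/j! ≈ 0.4630.

0.4630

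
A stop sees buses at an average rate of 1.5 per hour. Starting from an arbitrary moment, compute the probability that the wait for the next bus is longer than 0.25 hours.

0.6873

The wait for the next event is exponential with rate λ = 1.5 per hour.
P(T > 0.25) = e^(−λt) = e^(−1.5 × 0.25) = e^(−0.375) ≈ 0.6873.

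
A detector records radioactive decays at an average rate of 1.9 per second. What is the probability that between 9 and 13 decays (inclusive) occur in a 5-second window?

Over the interval, μ = 1.9 × 5 = 9.5 (a 5-second window = 5 seconds).
P(9 ≤ N ≤ 13) = Σ_{j=9}^{13} e^(−9.5) · 9.5^j/j! ≈ 0.5063.

0.5063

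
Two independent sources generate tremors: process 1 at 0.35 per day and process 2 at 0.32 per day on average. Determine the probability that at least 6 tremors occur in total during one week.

Independent Poisson processes superpose: combined rate λ = 0.35 + 0.32 = 0.67 per day.
Over the interval, μ = 0.67 × 7 = 4.69 (a week = 7 days).
P(N ≥ 6) = 1 − P(N ≤ 5) ≈ 0.3298.

0.3298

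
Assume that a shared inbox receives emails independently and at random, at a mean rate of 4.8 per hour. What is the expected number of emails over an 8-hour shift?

38.4

E[N] = λt = 4.8 × 8 = 38.4 (an 8-hour shift = 8 hours).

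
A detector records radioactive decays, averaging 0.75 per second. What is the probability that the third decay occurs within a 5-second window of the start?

0.7229

Over the interval, μ = 0.75 × 5 = 3.75 (a 5-second window = 5 seconds).
The third arrival falls in the interval iff at least 3 events occur there: P(S_3 ≤ t) = P(N ≥ 3) = 1 − P(N ≤ 2) ≈ 0.7229.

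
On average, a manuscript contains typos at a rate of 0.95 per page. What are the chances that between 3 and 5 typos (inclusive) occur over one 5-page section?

Over the interval, μ = 0.95 × 5 = 4.75 (a 5-page section = 5 pages).
P(3 ≤ N ≤ 5) = Σ_{j=3}^{5} e^(−4.75) · 4.75^j/j! ≈ 0.5124.

0.5124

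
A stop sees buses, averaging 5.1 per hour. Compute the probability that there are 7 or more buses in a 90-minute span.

Over the interval, μ = 5.1 × 1.5 = 7.65 (a 90-minute span = 1.5 hours).
P(N ≥ 7) = 1 − P(N ≤ 6) = 1 − Σ_{j=0}^{6} e^(−μ) μ^j/j! ≈ 0.6420.

0.6420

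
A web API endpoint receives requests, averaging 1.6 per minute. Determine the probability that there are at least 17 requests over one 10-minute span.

0.4340

Over the interval, μ = 1.6 × 10 = 16 (a 10-minute span = 10 minutes).
P(N ≥ 17) = 1 − P(N ≤ 16) = 1 − Σ_{j=0}^{16} e^(−μ) μ^j/j! ≈ 0.4340.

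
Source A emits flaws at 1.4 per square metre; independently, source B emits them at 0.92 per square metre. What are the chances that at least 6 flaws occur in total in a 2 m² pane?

0.3212

Independent Poisson processes superpose: combined rate λ = 1.4 + 0.92 = 2.32 per square metre.
Over the interval, μ = 2.32 × 2 = 4.64 (a 2 m² pane = 2 square metres).
P(N ≥ 6) = 1 − P(N ≤ 5) ≈ 0.3212.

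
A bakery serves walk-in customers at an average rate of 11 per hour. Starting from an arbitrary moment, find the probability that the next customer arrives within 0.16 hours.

Inter-arrival times are exponential with rate λ = 11 per hour.
P(T ≤ 0.16) = 1 − e^(−λt) = 1 − e^(−11 × 0.16) = 1 − e^(−1.76) ≈ 0.8280.

0.8280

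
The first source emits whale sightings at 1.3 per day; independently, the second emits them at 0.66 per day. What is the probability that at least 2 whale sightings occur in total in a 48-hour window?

Independent Poisson processes superpose: combined rate λ = 1.3 + 0.66 = 1.96 per day.
Over the interval, μ = 1.96 × 2 = 3.92 (a 48-hour window = 2 days).
P(N ≥ 2) = 1 − P(N ≤ 1) ≈ 0.9024.

0.9024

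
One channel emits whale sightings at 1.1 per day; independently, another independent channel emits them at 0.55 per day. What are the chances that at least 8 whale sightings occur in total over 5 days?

0.5814

Independent Poisson processes superpose: combined rate λ = 1.1 + 0.55 = 1.65 per day.
Over the interval, μ = 1.65 × 5 = 8.25 (5 days).
P(N ≥ 8) = 1 − P(N ≤ 7) ≈ 0.5814.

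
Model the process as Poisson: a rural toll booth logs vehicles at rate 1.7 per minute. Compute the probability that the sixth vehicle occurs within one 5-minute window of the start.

0.8504

Over the interval, μ = 1.7 × 5 = 8.5 (a 5-minute window = 5 minutes).
The sixth arrival falls in the interval iff at least 6 events occur there: P(S_6 ≤ t) = P(N ≥ 6) = 1 − P(N ≤ 5) ≈ 0.8504.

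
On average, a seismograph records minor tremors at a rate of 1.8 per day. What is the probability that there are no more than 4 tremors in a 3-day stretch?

0.3733

Over the interval, μ = 1.8 × 3 = 5.4 (a 3-day stretch = 3 days).
P(N ≤ 4) = Σ_{j=0}^{4} e^(−μ) μ^j/j! ≈ 0.3733.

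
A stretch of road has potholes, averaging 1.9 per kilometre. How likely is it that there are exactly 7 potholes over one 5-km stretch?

Over the interval, μ = 1.9 × 5 = 9.5 (a 5-km stretch = 5 kilometres).
P(N = 7) = e^(−μ) μ^7/7! = e^(−9.5) · 9.5^7/5040 ≈ 0.1037.

0.1037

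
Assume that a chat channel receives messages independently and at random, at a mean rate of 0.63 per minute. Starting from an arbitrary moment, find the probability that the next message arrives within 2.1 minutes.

Inter-arrival times are exponential with rate λ = 0.63 per minute.
P(T ≤ 2.1) = 1 − e^(−λt) = 1 − e^(−0.63 × 2.1) = 1 − e^(−1.323) ≈ 0.7337.

0.7337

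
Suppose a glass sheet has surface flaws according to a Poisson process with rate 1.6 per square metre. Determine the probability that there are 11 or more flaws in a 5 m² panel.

Over the interval, μ = 1.6 × 5 = 8 (a 5 m² panel = 5 square metres).
P(N ≥ 11) = 1 − P(N ≤ 10) = 1 − Σ_{j=0}^{10} e^(−μ) μ^j/j! ≈ 0.1841.

0.1841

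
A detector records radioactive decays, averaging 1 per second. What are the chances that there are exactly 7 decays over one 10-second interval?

Over the interval, μ = 1 × 10 = 10 (a 10-second interval = 10 seconds).
P(N = 7) = e^(−μ) μ^7/7! = e^(−10) · 10^7/5040 ≈ 0.0901.

0.0901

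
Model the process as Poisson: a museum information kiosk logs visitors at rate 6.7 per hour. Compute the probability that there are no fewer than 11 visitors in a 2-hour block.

0.7811

Over the interval, μ = 6.7 × 2 = 13.4 (a 2-hour block = 2 hours).
P(N ≥ 11) = 1 − P(N ≤ 10) = 1 − Σ_{j=0}^{10} e^(−μ) μ^j/j! ≈ 0.7811.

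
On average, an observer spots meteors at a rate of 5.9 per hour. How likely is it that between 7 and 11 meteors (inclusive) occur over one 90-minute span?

Over the interval, μ = 5.9 × 1.5 = 8.85 (a 90-minute span = 1.5 hours).
P(7 ≤ N ≤ 11) = Σ_{j=7}^{11} e^(−8.85) · 8.85^j/j! ≈ 0.5965.

0.5965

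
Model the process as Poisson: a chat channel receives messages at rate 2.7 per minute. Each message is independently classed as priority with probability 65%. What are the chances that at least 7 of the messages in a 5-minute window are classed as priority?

Thinning: the messages that are classed as priority themselves form a Poisson process with rate 0.65 × 2.7 = 1.755 per minute.
Over the interval, μ = 1.755 × 5 = 8.775 (a 5-minute window = 5 minutes).
P(N ≥ 7) = 1 − P(N ≤ 6) ≈ 0.7719.

0.7719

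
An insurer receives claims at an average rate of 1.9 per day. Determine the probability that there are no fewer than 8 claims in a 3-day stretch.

Over the interval, μ = 1.9 × 3 = 5.7 (a 3-day stretch = 3 days).
P(N ≥ 8) = 1 − P(N ≤ 7) = 1 − Σ_{j=0}^{7} e^(−μ) μ^j/j! ≈ 0.2159.

0.2159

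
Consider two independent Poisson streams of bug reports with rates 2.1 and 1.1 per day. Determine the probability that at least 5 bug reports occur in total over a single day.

Independent Poisson processes superpose: combined rate λ = 2.1 + 1.1 = 3.2 per day.
So μ = 3.2.
P(N ≥ 5) = 1 − P(N ≤ 4) ≈ 0.2194.

0.2194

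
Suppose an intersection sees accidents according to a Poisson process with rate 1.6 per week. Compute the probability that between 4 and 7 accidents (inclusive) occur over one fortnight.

0.3807

Over the interval, μ = 1.6 × 2 = 3.2 (a fortnight = 2 weeks).
P(4 ≤ N ≤ 7) = Σ_{j=4}^{7} e^(−3.2) · 3.2^j/j! ≈ 0.3807.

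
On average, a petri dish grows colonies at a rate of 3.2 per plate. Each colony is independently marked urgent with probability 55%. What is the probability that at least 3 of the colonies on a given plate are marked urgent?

0.2587

Thinning: the colonies that are marked urgent themselves form a Poisson process with rate 0.55 × 3.2 = 1.76 per plate.
So μ = 1.76.
P(N ≥ 3) = 1 − P(N ≤ 2) ≈ 0.2587.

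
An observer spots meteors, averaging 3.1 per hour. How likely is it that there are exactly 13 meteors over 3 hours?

0.0572

Over the interval, μ = 3.1 × 3 = 9.3 (3 hours).
P(N = 13) = e^(−μ) μ^13/13! = e^(−9.3) · 9.3^13/6227020800 ≈ 0.0572.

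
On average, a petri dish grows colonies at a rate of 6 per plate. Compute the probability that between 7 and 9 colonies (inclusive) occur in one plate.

With mean μ = 6 per plate,
P(7 ≤ N ≤ 9) = Σ_{j=7}^{9} e^(−6) · 6^j/j! ≈ 0.3098.

0.3098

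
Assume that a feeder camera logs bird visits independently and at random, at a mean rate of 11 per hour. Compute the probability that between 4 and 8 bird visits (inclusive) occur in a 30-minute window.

Over the interval, μ = 11 × 0.5 = 5.5 (a 30-minute window = 0.5 hours).
P(4 ≤ N ≤ 8) = Σ_{j=4}^{8} e^(−5.5) · 5.5^j/j! ≈ 0.6927.

0.6927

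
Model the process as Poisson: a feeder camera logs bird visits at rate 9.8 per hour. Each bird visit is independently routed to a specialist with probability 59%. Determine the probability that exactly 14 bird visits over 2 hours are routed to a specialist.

0.0834

Thinning: the bird visits that are routed to a specialist themselves form a Poisson process with rate 0.59 × 9.8 = 5.782 per hour.
Over the interval, μ = 5.782 × 2 = 11.564 (2 hours).
P(N = 14) = e^(−11.564) · 11.564^14/14! ≈ 0.0834.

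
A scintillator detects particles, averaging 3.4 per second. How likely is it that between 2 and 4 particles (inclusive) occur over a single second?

0.5973

With mean μ = 3.4 per second,
P(2 ≤ N ≤ 4) = Σ_{j=2}^{4} e^(−3.4) · 3.4^j/j! ≈ 0.5973.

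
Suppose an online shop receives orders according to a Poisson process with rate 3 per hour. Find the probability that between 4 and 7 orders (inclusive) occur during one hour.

With mean μ = 3 per hour,
P(4 ≤ N ≤ 7) = Σ_{j=4}^{7} e^(−3) · 3^j/j! ≈ 0.3409.

0.3409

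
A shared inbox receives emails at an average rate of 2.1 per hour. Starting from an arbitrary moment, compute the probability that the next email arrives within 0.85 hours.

Inter-arrival times are exponential with rate λ = 2.1 per hour.
P(T ≤ 0.85) = 1 − e^(−λt) = 1 − e^(−2.1 × 0.85) = 1 − e^(−1.785) ≈ 0.8322.

0.8322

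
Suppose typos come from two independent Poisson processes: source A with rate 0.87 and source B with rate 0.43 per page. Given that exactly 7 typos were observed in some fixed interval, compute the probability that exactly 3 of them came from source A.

Given the total, each event is independently from source A with probability p = λ_A/(λ_A+λ_B) = 0.87/1.3 ≈ 0.6692.
So K ~ Binomial(7, 0.87/1.3): P(K = 3) = C(7,3) · (0.87/1.3)^3 · (0.43/1.3)^4 ≈ 0.1256.

0.1256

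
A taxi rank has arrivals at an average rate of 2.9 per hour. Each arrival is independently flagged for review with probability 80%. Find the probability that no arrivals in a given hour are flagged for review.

0.0983

Thinning: the arrivals that are flagged for review themselves form a Poisson process with rate 0.8 × 2.9 = 2.32 per hour.
So μ = 2.32.
P(N = 0) = e^(−2.32) · 2.32^0/0! ≈ 0.0983.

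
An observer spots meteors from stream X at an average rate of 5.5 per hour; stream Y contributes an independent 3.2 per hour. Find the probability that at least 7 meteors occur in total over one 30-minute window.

Independent Poisson processes superpose: combined rate λ = 5.5 + 3.2 = 8.7 per hour.
Over the interval, μ = 8.7 × 0.5 = 4.35 (a 30-minute window = 0.5 hours).
P(N ≥ 7) = 1 − P(N ≤ 6) ≈ 0.1502.

0.1502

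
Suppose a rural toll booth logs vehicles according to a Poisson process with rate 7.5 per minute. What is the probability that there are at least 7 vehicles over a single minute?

0.6218

With mean μ = 7.5 per minute,
P(N ≥ 7) = 1 − P(N ≤ 6) = 1 − Σ_{j=0}^{6} e^(−μ) μ^j/j! ≈ 0.6218.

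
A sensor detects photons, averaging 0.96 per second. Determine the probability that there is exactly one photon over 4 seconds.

Over the interval, μ = 0.96 × 4 = 3.84 (4 seconds).
P(N = 1) = e^(−μ) μ^1/1! = e^(−3.84) · 3.84^1/1 ≈ 0.0825.

0.0825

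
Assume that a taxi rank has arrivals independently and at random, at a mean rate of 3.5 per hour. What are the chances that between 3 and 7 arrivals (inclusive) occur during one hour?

With mean μ = 3.5 per hour,
P(3 ≤ N ≤ 7) = Σ_{j=3}^{7} e^(−3.5) · 3.5^j/j! ≈ 0.6524.

0.6524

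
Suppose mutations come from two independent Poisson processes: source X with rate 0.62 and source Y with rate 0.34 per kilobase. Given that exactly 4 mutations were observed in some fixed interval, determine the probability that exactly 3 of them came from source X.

Given the total, each event is independently from source X with probability p = λ_X/(λ_X+λ_Y) = 0.62/0.96 ≈ 0.6458.
So K ~ Binomial(4, 0.62/0.96): P(K = 3) = C(4,3) · (0.62/0.96)^3 · (0.34/0.96)^1 ≈ 0.3816.

0.3816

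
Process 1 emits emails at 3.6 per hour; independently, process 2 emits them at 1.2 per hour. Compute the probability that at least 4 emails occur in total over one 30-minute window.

0.2213

Independent Poisson processes superpose: combined rate λ = 3.6 + 1.2 = 4.8 per hour.
Over the interval, μ = 4.8 × 0.5 = 2.4 (a 30-minute window = 0.5 hours).
P(N ≥ 4) = 1 − P(N ≤ 3) ≈ 0.2213.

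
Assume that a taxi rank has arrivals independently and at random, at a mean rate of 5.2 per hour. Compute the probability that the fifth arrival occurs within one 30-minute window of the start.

0.1226

Over the interval, μ = 5.2 × 0.5 = 2.6 (a 30-minute window = 0.5 hours).
The fifth arrival falls in the interval iff at least 5 events occur there: P(S_5 ≤ t) = P(N ≥ 5) = 1 − P(N ≤ 4) ≈ 0.1226.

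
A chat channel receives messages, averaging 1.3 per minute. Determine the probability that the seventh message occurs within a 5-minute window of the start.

0.4735

Over the interval, μ = 1.3 × 5 = 6.5 (a 5-minute window = 5 minutes).
The seventh arrival falls in the interval iff at least 7 events occur there: P(S_7 ≤ t) = P(N ≥ 7) = 1 − P(N ≤ 6) ≈ 0.4735.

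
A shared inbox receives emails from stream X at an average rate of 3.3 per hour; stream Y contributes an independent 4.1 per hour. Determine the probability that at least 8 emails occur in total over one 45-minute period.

Independent Poisson processes superpose: combined rate λ = 3.3 + 4.1 = 7.4 per hour.
Over the interval, μ = 7.4 × 0.75 = 5.55 (a 45-minute period = 0.75 hours).
P(N ≥ 8) = 1 − P(N ≤ 7) ≈ 0.1967.

0.1967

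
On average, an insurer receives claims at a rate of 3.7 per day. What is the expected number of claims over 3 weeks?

77.7

E[N] = λt = 3.7 × 21 = 77.7 (3 weeks = 21 days).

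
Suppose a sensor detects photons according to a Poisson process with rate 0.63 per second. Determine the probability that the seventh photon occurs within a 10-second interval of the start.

Over the interval, μ = 0.63 × 10 = 6.3 (a 10-second interval = 10 seconds).
The seventh arrival falls in the interval iff at least 7 events occur there: P(S_7 ≤ t) = P(N ≥ 7) = 1 − P(N ≤ 6) ≈ 0.4418.

0.4418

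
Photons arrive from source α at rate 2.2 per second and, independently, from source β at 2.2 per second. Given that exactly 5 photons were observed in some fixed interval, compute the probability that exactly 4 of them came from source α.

0.1562

Given the total, each event is independently from source α with probability p = λ_α/(λ_α+λ_β) = 2.2/4.4 = 0.5000.
So K ~ Binomial(5, 2.2/4.4): P(K = 4) = C(5,4) · (2.2/4.4)^4 · (2.2/4.4)^1 ≈ 0.1562.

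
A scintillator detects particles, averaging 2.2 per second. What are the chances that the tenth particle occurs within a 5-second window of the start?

Over the interval, μ = 2.2 × 5 = 11 (a 5-second window = 5 seconds).
The tenth arrival falls in the interval iff at least 10 events occur there: P(S_10 ≤ t) = P(N ≥ 10) = 1 − P(N ≤ 9) ≈ 0.6595.

0.6595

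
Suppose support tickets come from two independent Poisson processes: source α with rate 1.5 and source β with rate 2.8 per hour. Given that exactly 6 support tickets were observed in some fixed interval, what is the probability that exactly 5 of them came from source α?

Given the total, each event is independently from source α with probability p = λ_α/(λ_α+λ_β) = 1.5/4.3 ≈ 0.3488.
So K ~ Binomial(6, 1.5/4.3): P(K = 5) = C(6,5) · (1.5/4.3)^5 · (2.8/4.3)^1 ≈ 0.0202.

0.0202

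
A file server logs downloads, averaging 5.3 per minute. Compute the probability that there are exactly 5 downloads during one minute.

0.1740

With mean μ = 5.3 per minute,
P(N = 5) = e^(−μ) μ^5/5! = e^(−5.3) · 5.3^5/120 ≈ 0.1740.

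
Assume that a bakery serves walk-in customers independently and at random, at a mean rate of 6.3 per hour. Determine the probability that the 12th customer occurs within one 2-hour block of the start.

0.6050

Over the interval, μ = 6.3 × 2 = 12.6 (a 2-hour block = 2 hours).
The 12th arrival falls in the interval iff at least 12 events occur there: P(S_12 ≤ t) = P(N ≥ 12) = 1 − P(N ≤ 11) ≈ 0.6050.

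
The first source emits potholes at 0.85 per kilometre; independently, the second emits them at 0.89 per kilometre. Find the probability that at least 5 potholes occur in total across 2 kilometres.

0.2708

Independent Poisson processes superpose: combined rate λ = 0.85 + 0.89 = 1.74 per kilometre.
Over the interval, μ = 1.74 × 2 = 3.48 (2 kilometres).
P(N ≥ 5) = 1 − P(N ≤ 4) ≈ 0.2708.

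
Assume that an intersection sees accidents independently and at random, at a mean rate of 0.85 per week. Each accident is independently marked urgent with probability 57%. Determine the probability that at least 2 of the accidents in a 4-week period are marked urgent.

0.5770

Thinning: the accidents that are marked urgent themselves form a Poisson process with rate 0.57 × 0.85 = 0.4845 per week.
Over the interval, μ = 0.4845 × 4 = 1.938 (a 4-week period = 4 weeks).
P(N ≥ 2) = 1 − P(N ≤ 1) ≈ 0.5770.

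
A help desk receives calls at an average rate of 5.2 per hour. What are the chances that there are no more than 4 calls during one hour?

0.4061

With mean μ = 5.2 per hour,
P(N ≤ 4) = Σ_{j=0}^{4} e^(−μ) μ^j/j! ≈ 0.4061.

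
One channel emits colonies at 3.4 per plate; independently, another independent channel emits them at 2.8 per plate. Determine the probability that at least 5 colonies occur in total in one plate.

Independent Poisson processes superpose: combined rate λ = 3.4 + 2.8 = 6.2 per plate.
So μ = 6.2.
P(N ≥ 5) = 1 − P(N ≤ 4) ≈ 0.7408.

0.7408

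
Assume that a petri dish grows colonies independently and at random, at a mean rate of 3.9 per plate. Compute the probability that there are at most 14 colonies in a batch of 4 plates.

Over the interval, μ = 3.9 × 4 = 15.6 (a batch of 4 plates = 4 plates).
P(N ≤ 14) = Σ_{j=0}^{14} e^(−μ) μ^j/j! ≈ 0.4056.

0.4056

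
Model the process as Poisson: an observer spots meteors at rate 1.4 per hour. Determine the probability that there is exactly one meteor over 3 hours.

Over the interval, μ = 1.4 × 3 = 4.2 (3 hours).
P(N = 1) = e^(−μ) μ^1/1! = e^(−4.2) · 4.2^1/1 ≈ 0.0630.

0.0630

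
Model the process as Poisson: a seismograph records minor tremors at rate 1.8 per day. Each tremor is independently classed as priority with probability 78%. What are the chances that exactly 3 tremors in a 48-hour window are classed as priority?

0.2226

Thinning: the tremors that are classed as priority themselves form a Poisson process with rate 0.78 × 1.8 = 1.404 per day.
Over the interval, μ = 1.404 × 2 = 2.808 (a 48-hour window = 2 days).
P(N = 3) = e^(−2.808) · 2.808^3/3! ≈ 0.2226.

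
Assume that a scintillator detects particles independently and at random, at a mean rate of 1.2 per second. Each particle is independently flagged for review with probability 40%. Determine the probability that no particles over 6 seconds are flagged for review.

0.0561

Thinning: the particles that are flagged for review themselves form a Poisson process with rate 0.4 × 1.2 = 0.48 per second.
Over the interval, μ = 0.48 × 6 = 2.88 (6 seconds).
P(N = 0) = e^(−2.88) · 2.88^0/0! ≈ 0.0561.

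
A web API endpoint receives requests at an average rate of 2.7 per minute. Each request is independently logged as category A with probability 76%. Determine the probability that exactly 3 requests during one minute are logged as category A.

Thinning: the requests that are logged as category A themselves form a Poisson process with rate 0.76 × 2.7 = 2.052 per minute.
So μ = 2.052.
P(N = 3) = e^(−2.052) · 2.052^3/3! ≈ 0.1850.

0.1850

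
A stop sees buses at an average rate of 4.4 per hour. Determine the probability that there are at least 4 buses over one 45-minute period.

0.4197

Over the interval, μ = 4.4 × 0.75 = 3.3 (a 45-minute period = 0.75 hours).
P(N ≥ 4) = 1 − P(N ≤ 3) = 1 − Σ_{j=0}^{3} e^(−μ) μ^j/j! ≈ 0.4197.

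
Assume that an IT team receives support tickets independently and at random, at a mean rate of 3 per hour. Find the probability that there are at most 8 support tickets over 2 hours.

0.8472

Over the interval, μ = 3 × 2 = 6 (2 hours).
P(N ≤ 8) = Σ_{j=0}^{8} e^(−μ) μ^j/j! ≈ 0.8472.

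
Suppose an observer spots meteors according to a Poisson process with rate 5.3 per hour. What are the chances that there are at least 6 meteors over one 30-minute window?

0.0528

Over the interval, μ = 5.3 × 0.5 = 2.65 (a 30-minute window = 0.5 hours).
P(N ≥ 6) = 1 − P(N ≤ 5) = 1 − Σ_{j=0}^{5} e^(−μ) μ^j/j! ≈ 0.0528.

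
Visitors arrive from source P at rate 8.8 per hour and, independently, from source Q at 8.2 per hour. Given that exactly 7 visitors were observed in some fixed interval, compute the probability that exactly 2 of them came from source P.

0.1469

Given the total, each event is independently from source P with probability p = λ_P/(λ_P+λ_Q) = 8.8/17 ≈ 0.5176.
So K ~ Binomial(7, 8.8/17): P(K = 2) = C(7,2) · (8.8/17)^2 · (8.2/17)^5 ≈ 0.1469.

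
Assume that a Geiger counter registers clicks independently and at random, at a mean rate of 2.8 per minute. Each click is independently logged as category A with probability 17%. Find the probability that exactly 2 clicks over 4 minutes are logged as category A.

0.2700

Thinning: the clicks that are logged as category A themselves form a Poisson process with rate 0.17 × 2.8 = 0.476 per minute.
Over the interval, μ = 0.476 × 4 = 1.904 (4 minutes).
P(N = 2) = e^(−1.904) · 1.904^2/2! ≈ 0.2700.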